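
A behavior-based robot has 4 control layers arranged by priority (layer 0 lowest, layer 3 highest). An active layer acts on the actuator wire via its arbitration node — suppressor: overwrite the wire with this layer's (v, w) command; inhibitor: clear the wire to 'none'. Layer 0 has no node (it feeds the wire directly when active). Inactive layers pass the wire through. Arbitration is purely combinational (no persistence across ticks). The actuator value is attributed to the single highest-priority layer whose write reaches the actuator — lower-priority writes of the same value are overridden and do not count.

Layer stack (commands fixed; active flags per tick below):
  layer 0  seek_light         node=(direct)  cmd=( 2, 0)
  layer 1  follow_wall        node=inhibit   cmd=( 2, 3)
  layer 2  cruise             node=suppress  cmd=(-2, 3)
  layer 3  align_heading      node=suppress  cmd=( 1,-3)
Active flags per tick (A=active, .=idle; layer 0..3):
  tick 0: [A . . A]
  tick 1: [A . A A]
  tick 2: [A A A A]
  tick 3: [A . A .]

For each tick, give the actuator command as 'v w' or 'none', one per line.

1 -3
1 -3
1 -3
-2 3

tick 0:
  [0] seek_light on; wire := (2, 0)
  [1] follow_wall off; pass (2, 0)
  [2] cruise off; pass (2, 0)
  [3] align_heading on (suppress); wire := (1, -3)
  output (1, -3)
tick 1:
  [0] seek_light on; wire := (2, 0)
  [1] follow_wall off; pass (2, 0)
  [2] cruise on (suppress); wire := (-2, 3)
  [3] align_heading on (suppress); wire := (1, -3)
  output (1, -3)
tick 2:
  [0] seek_light on; wire := (2, 0)
  [1] follow_wall on (inhibit); wire := none
  [2] cruise on (suppress); wire := (-2, 3)
  [3] align_heading on (suppress); wire := (1, -3)
  output (1, -3)
tick 3:
  [0] seek_light on; wire := (2, 0)
  [1] follow_wall off; pass (2, 0)
  [2] cruise on (suppress); wire := (-2, 3)
  [3] align_heading off; pass (-2, 3)
  output (-2, 3)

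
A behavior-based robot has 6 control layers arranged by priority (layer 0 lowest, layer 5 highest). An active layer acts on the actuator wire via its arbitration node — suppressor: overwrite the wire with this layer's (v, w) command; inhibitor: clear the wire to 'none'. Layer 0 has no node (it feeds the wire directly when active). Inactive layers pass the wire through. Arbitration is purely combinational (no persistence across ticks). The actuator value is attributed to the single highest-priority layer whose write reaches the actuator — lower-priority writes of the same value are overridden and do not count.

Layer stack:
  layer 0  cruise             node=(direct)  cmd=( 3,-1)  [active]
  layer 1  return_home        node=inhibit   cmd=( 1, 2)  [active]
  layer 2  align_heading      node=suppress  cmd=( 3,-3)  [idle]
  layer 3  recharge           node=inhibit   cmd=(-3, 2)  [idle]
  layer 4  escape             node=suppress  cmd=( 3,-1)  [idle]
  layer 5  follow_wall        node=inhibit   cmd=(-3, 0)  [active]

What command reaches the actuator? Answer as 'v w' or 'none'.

[0] cruise on; wire := (3, -1)
[1] return_home on (inhibit); wire := none
[2] align_heading off; pass none
[3] recharge off; pass none
[4] escape off; pass none
[5] follow_wall on (inhibit); wire := none
output none

none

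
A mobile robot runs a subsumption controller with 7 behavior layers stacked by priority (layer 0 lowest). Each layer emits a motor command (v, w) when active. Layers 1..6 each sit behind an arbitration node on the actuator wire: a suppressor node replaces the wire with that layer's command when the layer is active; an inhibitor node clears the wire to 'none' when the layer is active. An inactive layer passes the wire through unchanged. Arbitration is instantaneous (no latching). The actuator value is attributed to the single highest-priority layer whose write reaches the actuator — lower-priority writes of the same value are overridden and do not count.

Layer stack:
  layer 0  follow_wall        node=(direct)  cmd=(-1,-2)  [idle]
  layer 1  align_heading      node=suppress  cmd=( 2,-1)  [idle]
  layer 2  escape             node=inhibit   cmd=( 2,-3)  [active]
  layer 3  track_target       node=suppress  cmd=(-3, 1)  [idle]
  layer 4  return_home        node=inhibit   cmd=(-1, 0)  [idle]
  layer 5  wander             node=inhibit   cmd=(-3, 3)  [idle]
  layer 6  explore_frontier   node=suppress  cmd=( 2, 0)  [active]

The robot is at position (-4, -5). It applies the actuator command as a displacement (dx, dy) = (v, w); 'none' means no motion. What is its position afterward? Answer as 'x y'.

[0] follow_wall off; wire := none
[1] align_heading off; pass none
[2] escape on (inhibit); wire := none
[3] track_target off; pass none
[4] return_home off; pass none
[5] wander off; pass none
[6] explore_frontier on (suppress); wire := (2, 0)
output (2, 0)
position: (-4, -5) + (2, 0) = (-2, -5)

-2 -5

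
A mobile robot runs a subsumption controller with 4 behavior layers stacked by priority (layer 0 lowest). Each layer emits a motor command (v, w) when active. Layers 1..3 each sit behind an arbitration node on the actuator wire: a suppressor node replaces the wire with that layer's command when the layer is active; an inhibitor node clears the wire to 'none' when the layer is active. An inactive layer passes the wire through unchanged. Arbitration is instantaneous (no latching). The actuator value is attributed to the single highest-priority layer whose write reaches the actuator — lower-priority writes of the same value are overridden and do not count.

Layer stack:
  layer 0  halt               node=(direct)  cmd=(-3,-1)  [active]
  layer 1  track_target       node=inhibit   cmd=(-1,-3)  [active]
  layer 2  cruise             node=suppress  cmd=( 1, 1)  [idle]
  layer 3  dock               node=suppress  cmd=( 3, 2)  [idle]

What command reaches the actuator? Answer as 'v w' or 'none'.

[0] halt on; wire := (-3, -1)
[1] track_target on (inhibit); wire := none
[2] cruise off; pass none
[3] dock off; pass none
output none

none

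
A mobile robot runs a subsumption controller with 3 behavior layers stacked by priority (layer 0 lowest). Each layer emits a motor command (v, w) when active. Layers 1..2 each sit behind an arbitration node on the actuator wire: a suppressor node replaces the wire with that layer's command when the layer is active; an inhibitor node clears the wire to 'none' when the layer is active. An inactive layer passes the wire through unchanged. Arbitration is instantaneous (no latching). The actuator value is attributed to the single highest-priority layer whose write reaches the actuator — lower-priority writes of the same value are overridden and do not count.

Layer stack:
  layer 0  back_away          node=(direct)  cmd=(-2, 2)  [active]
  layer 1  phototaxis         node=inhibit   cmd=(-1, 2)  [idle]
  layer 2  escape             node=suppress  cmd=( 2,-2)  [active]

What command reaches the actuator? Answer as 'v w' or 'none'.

L0 back_away: active, feeds wire = (-2, 2)
L1 phototaxis: idle → wire stays (-2, 2)
L2 escape: active, suppressor → wire = (2, -2)
actuator = (2, -2)

2 -2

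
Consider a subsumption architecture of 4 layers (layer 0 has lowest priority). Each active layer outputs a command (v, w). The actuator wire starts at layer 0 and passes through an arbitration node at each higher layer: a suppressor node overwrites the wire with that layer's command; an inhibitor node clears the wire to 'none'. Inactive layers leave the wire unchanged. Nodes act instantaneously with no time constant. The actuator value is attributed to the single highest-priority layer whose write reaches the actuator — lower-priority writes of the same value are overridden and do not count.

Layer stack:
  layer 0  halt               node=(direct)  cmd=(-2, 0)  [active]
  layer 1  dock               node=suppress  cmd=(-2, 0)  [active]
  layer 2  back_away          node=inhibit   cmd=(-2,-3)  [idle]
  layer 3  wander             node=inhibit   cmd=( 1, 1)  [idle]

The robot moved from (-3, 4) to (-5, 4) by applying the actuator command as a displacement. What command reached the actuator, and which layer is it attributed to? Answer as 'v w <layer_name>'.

displacement = (-5, 4) − (-3, 4) = (-2, 0)
layer 0 (halt) active — direct: (-2, 0)
layer 1 (dock) active — suppresses: (-2, 0)
layer 2 (back_away) idle — unchanged: (-2, 0)
layer 3 (wander) idle — unchanged: (-2, 0)
→ actuator (-2, 0) — from layer 1 (dock)

-2 0 dock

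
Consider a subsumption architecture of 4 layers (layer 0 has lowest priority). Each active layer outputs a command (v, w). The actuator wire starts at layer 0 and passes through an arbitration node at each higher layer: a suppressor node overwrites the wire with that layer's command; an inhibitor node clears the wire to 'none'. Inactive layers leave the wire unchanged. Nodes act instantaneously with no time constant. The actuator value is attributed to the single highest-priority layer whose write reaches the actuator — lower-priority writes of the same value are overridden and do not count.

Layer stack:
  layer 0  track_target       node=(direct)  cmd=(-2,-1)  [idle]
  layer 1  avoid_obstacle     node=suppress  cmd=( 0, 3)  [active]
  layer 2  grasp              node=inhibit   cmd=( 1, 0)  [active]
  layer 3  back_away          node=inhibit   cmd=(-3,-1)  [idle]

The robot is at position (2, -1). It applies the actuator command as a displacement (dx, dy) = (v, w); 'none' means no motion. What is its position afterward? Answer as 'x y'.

[0] track_target off; wire := none
[1] avoid_obstacle on (suppress); wire := (0, 3)
[2] grasp on (inhibit); wire := none
[3] back_away off; pass none
output none
position: (2, -1) + none = (2, -1)

2 -1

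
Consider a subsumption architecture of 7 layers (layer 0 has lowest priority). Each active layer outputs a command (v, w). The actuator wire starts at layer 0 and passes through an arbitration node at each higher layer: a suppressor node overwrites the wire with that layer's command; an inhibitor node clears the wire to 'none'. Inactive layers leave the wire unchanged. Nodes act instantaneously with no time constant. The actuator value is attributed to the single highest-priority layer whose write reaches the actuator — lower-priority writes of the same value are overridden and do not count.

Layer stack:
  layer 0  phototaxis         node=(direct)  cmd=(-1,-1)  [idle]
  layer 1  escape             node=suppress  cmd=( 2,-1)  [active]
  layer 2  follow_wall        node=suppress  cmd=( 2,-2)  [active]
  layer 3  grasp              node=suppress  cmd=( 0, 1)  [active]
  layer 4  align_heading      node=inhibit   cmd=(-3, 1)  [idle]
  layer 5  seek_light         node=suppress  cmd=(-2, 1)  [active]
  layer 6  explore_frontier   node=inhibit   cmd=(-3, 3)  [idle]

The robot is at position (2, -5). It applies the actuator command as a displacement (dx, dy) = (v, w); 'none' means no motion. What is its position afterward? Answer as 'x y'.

layer 0 (phototaxis) idle — none
layer 1 (escape) active — suppresses: (2, -1)
layer 2 (follow_wall) active — suppresses: (2, -2)
layer 3 (grasp) active — suppresses: (0, 1)
layer 4 (align_heading) idle — unchanged: (0, 1)
layer 5 (seek_light) active — suppresses: (-2, 1)
layer 6 (explore_frontier) idle — unchanged: (-2, 1)
→ actuator (-2, 1)
position: (2, -5) + (-2, 1) = (0, -4)

0 -4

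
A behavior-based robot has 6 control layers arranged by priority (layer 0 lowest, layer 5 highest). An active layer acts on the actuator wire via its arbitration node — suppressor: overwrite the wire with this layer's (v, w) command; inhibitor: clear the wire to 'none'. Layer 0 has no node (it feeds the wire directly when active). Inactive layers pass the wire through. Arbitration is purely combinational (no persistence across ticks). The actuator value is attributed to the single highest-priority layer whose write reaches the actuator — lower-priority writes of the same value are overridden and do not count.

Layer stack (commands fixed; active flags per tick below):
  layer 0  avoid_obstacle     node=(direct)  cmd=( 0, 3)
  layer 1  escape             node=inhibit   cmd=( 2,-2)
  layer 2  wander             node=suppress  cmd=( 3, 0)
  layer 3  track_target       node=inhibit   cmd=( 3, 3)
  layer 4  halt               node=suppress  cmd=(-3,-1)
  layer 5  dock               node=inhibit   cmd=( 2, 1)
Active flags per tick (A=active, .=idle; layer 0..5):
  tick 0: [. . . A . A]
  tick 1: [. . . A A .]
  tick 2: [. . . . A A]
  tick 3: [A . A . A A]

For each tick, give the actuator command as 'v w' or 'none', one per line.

none
-3 -1
none
none

tick 0:
  L0 avoid_obstacle: idle → wire = none
  L1 escape: idle → wire stays none
  L2 wander: idle → wire stays none
  L3 track_target: active, inhibitor → wire = none
  L4 halt: idle → wire stays none
  L5 dock: active, inhibitor → wire = none
  actuator = none
tick 1:
  L0 avoid_obstacle: idle → wire = none
  L1 escape: idle → wire stays none
  L2 wander: idle → wire stays none
  L3 track_target: active, inhibitor → wire = none
  L4 halt: active, suppressor → wire = (-3, -1)
  L5 dock: idle → wire stays (-3, -1)
  actuator = (-3, -1)
tick 2:
  L0 avoid_obstacle: idle → wire = none
  L1 escape: idle → wire stays none
  L2 wander: idle → wire stays none
  L3 track_target: idle → wire stays none
  L4 halt: active, suppressor → wire = (-3, -1)
  L5 dock: active, inhibitor → wire = none
  actuator = none
tick 3:
  L0 avoid_obstacle: active, feeds wire = (0, 3)
  L1 escape: idle → wire stays (0, 3)
  L2 wander: active, suppressor → wire = (3, 0)
  L3 track_target: idle → wire stays (3, 0)
  L4 halt: active, suppressor → wire = (-3, -1)
  L5 dock: active, inhibitor → wire = none
  actuator = none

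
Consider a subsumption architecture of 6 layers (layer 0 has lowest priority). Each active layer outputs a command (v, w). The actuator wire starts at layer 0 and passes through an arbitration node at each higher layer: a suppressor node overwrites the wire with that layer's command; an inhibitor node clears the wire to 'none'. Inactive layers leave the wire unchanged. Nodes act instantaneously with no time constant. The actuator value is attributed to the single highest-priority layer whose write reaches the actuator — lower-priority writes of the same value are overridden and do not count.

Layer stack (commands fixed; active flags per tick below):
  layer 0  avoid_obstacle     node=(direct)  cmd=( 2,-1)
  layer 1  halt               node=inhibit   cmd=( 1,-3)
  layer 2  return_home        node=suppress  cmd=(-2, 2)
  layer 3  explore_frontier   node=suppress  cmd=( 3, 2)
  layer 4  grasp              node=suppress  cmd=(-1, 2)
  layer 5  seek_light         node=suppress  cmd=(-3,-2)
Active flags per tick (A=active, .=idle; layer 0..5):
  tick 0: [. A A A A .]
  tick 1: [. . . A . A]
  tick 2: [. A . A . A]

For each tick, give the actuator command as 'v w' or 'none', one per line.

tick 0:
  [0] avoid_obstacle off; wire := none
  [1] halt on (inhibit); wire := none
  [2] return_home on (suppress); wire := (-2, 2)
  [3] explore_frontier on (suppress); wire := (3, 2)
  [4] grasp on (suppress); wire := (-1, 2)
  [5] seek_light off; pass (-1, 2)
  output (-1, 2)
tick 1:
  [0] avoid_obstacle off; wire := none
  [1] halt off; pass none
  [2] return_home off; pass none
  [3] explore_frontier on (suppress); wire := (3, 2)
  [4] grasp off; pass (3, 2)
  [5] seek_light on (suppress); wire := (-3, -2)
  output (-3, -2)
tick 2:
  [0] avoid_obstacle off; wire := none
  [1] halt on (inhibit); wire := none
  [2] return_home off; pass none
  [3] explore_frontier on (suppress); wire := (3, 2)
  [4] grasp off; pass (3, 2)
  [5] seek_light on (suppress); wire := (-3, -2)
  output (-3, -2)

-1 2
-3 -2
-3 -2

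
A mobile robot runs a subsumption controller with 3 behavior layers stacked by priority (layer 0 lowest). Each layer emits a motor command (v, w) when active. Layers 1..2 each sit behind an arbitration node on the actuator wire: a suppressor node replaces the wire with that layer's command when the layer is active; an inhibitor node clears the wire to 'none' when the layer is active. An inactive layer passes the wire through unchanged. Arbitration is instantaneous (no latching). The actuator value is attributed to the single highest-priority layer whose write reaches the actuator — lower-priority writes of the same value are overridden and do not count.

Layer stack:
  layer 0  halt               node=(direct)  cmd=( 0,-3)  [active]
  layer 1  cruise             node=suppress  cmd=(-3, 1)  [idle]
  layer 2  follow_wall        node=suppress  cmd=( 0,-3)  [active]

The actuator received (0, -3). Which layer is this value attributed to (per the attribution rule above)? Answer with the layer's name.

follow_wall

layer 0 (halt) active — direct: (0, -3)
layer 1 (cruise) idle — unchanged: (0, -3)
layer 2 (follow_wall) active — suppresses: (0, -3)
→ actuator (0, -3)
last writer: layer 2 = follow_wall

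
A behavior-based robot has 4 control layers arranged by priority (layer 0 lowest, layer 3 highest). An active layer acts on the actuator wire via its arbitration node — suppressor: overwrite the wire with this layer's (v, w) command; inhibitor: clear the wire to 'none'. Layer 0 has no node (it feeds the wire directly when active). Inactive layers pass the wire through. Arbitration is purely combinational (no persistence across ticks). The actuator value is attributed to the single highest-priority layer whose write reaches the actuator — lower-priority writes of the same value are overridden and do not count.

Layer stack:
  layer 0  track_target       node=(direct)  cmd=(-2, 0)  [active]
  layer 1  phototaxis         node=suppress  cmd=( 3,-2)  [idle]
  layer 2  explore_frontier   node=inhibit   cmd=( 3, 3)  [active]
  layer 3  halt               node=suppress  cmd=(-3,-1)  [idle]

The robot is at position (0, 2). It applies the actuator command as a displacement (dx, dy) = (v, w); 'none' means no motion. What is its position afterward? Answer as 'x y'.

0 2

layer 0 (track_target) active — direct: (-2, 0)
layer 1 (phototaxis) idle — unchanged: (-2, 0)
layer 2 (explore_frontier) active — inhibits: none
layer 3 (halt) idle — unchanged: none
→ actuator none
position: (0, 2) + none = (0, 2)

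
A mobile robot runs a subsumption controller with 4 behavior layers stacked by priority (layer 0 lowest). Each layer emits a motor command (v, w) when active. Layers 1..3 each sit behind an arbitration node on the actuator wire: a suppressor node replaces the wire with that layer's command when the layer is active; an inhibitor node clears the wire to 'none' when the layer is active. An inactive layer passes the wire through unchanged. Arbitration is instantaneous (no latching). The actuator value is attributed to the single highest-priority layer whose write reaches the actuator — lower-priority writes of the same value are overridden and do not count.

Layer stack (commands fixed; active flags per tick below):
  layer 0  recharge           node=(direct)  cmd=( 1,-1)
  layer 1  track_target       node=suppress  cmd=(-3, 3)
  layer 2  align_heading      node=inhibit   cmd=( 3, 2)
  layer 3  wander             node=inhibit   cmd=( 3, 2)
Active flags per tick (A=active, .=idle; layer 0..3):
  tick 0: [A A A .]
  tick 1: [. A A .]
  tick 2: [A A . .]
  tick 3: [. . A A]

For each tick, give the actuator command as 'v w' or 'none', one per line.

tick 0:
  layer 0 (recharge) active — direct: (1, -1)
  layer 1 (track_target) active — suppresses: (-3, 3)
  layer 2 (align_heading) active — inhibits: none
  layer 3 (wander) idle — unchanged: none
  → actuator none
tick 1:
  layer 0 (recharge) idle — none
  layer 1 (track_target) active — suppresses: (-3, 3)
  layer 2 (align_heading) active — inhibits: none
  layer 3 (wander) idle — unchanged: none
  → actuator none
tick 2:
  layer 0 (recharge) active — direct: (1, -1)
  layer 1 (track_target) active — suppresses: (-3, 3)
  layer 2 (align_heading) idle — unchanged: (-3, 3)
  layer 3 (wander) idle — unchanged: (-3, 3)
  → actuator (-3, 3)
tick 3:
  layer 0 (recharge) idle — none
  layer 1 (track_target) idle — unchanged: none
  layer 2 (align_heading) active — inhibits: none
  layer 3 (wander) active — inhibits: none
  → actuator none

none
none
-3 3
none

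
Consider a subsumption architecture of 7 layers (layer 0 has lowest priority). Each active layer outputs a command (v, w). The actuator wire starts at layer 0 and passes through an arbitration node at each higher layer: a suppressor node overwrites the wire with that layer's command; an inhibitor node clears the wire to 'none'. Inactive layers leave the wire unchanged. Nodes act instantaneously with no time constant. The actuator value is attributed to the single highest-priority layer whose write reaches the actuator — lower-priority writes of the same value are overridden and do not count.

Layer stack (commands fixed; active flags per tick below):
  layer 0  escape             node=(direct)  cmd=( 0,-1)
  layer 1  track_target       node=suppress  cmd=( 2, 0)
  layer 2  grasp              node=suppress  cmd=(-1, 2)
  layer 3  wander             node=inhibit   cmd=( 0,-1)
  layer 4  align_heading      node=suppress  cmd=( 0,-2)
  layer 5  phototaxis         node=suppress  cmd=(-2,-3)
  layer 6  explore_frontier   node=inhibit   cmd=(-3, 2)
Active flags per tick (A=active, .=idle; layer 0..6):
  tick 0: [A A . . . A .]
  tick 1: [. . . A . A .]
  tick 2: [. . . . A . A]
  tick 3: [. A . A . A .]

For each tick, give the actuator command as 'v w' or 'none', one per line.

-2 -3
-2 -3
none
-2 -3

tick 0:
  [0] escape on; wire := (0, -1)
  [1] track_target on (suppress); wire := (2, 0)
  [2] grasp off; pass (2, 0)
  [3] wander off; pass (2, 0)
  [4] align_heading off; pass (2, 0)
  [5] phototaxis on (suppress); wire := (-2, -3)
  [6] explore_frontier off; pass (-2, -3)
  output (-2, -3)
tick 1:
  [0] escape off; wire := none
  [1] track_target off; pass none
  [2] grasp off; pass none
  [3] wander on (inhibit); wire := none
  [4] align_heading off; pass none
  [5] phototaxis on (suppress); wire := (-2, -3)
  [6] explore_frontier off; pass (-2, -3)
  output (-2, -3)
tick 2:
  [0] escape off; wire := none
  [1] track_target off; pass none
  [2] grasp off; pass none
  [3] wander off; pass none
  [4] align_heading on (suppress); wire := (0, -2)
  [5] phototaxis off; pass (0, -2)
  [6] explore_frontier on (inhibit); wire := none
  output none
tick 3:
  [0] escape off; wire := none
  [1] track_target on (suppress); wire := (2, 0)
  [2] grasp off; pass (2, 0)
  [3] wander on (inhibit); wire := none
  [4] align_heading off; pass none
  [5] phototaxis on (suppress); wire := (-2, -3)
  [6] explore_frontier off; pass (-2, -3)
  output (-2, -3)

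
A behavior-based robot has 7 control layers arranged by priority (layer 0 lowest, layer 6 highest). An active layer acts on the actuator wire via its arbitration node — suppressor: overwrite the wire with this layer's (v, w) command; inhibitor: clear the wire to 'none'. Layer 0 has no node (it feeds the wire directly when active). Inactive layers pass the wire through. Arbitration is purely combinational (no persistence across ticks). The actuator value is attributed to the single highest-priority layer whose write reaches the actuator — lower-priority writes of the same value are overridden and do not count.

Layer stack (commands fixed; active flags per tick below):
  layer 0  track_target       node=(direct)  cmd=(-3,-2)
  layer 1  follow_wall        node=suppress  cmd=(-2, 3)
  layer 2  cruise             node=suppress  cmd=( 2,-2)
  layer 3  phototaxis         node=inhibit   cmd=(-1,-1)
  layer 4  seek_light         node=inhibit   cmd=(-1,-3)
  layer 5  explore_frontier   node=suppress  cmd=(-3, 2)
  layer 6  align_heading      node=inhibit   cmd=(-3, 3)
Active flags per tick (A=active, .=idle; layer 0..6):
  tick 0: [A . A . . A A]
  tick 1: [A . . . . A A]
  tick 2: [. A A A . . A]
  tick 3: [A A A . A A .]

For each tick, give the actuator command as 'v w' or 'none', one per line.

tick 0:
  layer 0 (track_target) active — direct: (-3, -2)
  layer 1 (follow_wall) idle — unchanged: (-3, -2)
  layer 2 (cruise) active — suppresses: (2, -2)
  layer 3 (phototaxis) idle — unchanged: (2, -2)
  layer 4 (seek_light) idle — unchanged: (2, -2)
  layer 5 (explore_frontier) active — suppresses: (-3, 2)
  layer 6 (align_heading) active — inhibits: none
  → actuator none
tick 1:
  layer 0 (track_target) active — direct: (-3, -2)
  layer 1 (follow_wall) idle — unchanged: (-3, -2)
  layer 2 (cruise) idle — unchanged: (-3, -2)
  layer 3 (phototaxis) idle — unchanged: (-3, -2)
  layer 4 (seek_light) idle — unchanged: (-3, -2)
  layer 5 (explore_frontier) active — suppresses: (-3, 2)
  layer 6 (align_heading) active — inhibits: none
  → actuator none
tick 2:
  layer 0 (track_target) idle — none
  layer 1 (follow_wall) active — suppresses: (-2, 3)
  layer 2 (cruise) active — suppresses: (2, -2)
  layer 3 (phototaxis) active — inhibits: none
  layer 4 (seek_light) idle — unchanged: none
  layer 5 (explore_frontier) idle — unchanged: none
  layer 6 (align_heading) active — inhibits: none
  → actuator none
tick 3:
  layer 0 (track_target) active — direct: (-3, -2)
  layer 1 (follow_wall) active — suppresses: (-2, 3)
  layer 2 (cruise) active — suppresses: (2, -2)
  layer 3 (phototaxis) idle — unchanged: (2, -2)
  layer 4 (seek_light) active — inhibits: none
  layer 5 (explore_frontier) active — suppresses: (-3, 2)
  layer 6 (align_heading) idle — unchanged: (-3, 2)
  → actuator (-3, 2)

none
none
none
-3 2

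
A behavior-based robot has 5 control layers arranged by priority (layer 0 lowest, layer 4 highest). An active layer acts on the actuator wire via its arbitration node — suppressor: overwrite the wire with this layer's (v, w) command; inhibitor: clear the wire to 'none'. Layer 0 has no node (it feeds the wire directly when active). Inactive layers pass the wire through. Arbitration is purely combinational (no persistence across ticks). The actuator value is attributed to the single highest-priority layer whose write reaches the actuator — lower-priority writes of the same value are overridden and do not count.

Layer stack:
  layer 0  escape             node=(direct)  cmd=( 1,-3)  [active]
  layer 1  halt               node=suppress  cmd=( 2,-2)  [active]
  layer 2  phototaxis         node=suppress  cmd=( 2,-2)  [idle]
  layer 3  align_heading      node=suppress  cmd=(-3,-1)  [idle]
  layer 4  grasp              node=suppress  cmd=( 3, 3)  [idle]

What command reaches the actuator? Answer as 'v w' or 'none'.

2 -2

[0] escape on; wire := (1, -3)
[1] halt on (suppress); wire := (2, -2)
[2] phototaxis off; pass (2, -2)
[3] align_heading off; pass (2, -2)
[4] grasp off; pass (2, -2)
output (2, -2)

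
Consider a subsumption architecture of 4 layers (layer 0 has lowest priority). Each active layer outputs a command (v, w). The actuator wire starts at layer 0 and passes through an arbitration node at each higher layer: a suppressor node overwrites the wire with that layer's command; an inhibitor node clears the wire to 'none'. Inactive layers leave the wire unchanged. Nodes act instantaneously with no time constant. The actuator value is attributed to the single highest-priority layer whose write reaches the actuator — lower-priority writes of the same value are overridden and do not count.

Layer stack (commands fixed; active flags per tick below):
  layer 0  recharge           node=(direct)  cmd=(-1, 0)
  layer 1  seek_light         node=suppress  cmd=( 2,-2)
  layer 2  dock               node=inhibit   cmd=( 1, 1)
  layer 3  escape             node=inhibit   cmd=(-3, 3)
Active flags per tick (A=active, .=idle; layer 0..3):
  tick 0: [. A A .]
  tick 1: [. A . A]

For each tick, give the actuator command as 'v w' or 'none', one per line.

tick 0:
  [0] recharge off; wire := none
  [1] seek_light on (suppress); wire := (2, -2)
  [2] dock on (inhibit); wire := none
  [3] escape off; pass none
  output none
tick 1:
  [0] recharge off; wire := none
  [1] seek_light on (suppress); wire := (2, -2)
  [2] dock off; pass (2, -2)
  [3] escape on (inhibit); wire := none
  output none

none
none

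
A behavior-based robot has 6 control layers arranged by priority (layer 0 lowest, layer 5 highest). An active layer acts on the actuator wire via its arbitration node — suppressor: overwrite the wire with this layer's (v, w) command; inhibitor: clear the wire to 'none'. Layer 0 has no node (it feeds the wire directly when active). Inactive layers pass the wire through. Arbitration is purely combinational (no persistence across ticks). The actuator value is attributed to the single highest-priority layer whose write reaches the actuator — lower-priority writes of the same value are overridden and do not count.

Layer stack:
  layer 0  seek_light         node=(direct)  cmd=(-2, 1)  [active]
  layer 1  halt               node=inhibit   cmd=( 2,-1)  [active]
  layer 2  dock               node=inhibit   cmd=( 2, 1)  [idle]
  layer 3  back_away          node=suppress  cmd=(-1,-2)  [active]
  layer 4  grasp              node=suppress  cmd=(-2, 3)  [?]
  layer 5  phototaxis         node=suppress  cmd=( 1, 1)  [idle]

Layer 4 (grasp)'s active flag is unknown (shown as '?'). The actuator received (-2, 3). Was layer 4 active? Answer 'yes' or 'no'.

yes

If layer 4 is active=yes:
  actuator would be (-2, 3)
If layer 4 is active=no:
  actuator would be (-1, -2)
Observed (-2, 3), so layer 4 was active.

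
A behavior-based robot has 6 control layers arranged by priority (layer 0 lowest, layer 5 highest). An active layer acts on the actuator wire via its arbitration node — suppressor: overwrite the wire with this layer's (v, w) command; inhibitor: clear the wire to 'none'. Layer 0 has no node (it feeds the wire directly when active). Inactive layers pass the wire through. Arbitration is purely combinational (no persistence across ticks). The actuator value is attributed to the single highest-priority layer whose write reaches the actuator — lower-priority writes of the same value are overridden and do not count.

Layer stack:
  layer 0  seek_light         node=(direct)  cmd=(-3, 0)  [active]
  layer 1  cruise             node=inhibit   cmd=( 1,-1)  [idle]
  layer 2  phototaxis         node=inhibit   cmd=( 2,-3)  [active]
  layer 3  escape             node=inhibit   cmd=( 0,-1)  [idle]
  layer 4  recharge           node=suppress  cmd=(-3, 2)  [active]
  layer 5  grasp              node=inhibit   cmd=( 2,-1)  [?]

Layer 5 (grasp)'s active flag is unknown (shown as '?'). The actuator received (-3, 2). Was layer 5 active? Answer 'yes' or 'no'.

If layer 5 is active=yes:
  actuator would be none
If layer 5 is active=no:
  actuator would be (-3, 2)
Observed (-3, 2), so layer 5 was idle.

no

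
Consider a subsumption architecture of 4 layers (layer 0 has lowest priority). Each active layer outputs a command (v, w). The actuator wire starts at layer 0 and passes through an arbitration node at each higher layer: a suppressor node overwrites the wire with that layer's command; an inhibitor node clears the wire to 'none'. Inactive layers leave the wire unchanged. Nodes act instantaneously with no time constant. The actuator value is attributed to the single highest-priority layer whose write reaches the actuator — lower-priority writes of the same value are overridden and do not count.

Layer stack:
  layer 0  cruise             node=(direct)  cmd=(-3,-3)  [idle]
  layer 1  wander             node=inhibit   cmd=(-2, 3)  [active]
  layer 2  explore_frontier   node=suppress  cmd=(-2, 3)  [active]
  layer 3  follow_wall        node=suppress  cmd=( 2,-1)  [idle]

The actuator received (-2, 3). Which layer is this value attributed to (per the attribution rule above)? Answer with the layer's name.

explore_frontier

layer 0 (cruise) idle — none
layer 1 (wander) active — inhibits: none
layer 2 (explore_frontier) active — suppresses: (-2, 3)
layer 3 (follow_wall) idle — unchanged: (-2, 3)
→ actuator (-2, 3)
last writer: layer 2 = explore_frontier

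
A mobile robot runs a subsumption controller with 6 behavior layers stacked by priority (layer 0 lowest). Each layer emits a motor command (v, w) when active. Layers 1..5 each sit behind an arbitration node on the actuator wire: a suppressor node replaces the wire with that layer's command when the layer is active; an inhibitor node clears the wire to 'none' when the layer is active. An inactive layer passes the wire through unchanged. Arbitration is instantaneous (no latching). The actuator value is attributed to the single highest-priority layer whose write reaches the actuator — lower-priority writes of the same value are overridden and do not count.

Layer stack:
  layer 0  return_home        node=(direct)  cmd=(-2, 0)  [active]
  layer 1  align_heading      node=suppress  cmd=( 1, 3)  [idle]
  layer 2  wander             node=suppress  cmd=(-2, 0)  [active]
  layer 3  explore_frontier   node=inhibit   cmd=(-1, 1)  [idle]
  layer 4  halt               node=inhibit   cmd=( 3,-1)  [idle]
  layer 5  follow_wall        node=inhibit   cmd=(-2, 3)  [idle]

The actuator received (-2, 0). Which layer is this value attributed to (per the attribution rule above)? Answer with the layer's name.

layer 0 (return_home) active — direct: (-2, 0)
layer 1 (align_heading) idle — unchanged: (-2, 0)
layer 2 (wander) active — suppresses: (-2, 0)
layer 3 (explore_frontier) idle — unchanged: (-2, 0)
layer 4 (halt) idle — unchanged: (-2, 0)
layer 5 (follow_wall) idle — unchanged: (-2, 0)
→ actuator (-2, 0)
last writer: layer 2 = wander

wander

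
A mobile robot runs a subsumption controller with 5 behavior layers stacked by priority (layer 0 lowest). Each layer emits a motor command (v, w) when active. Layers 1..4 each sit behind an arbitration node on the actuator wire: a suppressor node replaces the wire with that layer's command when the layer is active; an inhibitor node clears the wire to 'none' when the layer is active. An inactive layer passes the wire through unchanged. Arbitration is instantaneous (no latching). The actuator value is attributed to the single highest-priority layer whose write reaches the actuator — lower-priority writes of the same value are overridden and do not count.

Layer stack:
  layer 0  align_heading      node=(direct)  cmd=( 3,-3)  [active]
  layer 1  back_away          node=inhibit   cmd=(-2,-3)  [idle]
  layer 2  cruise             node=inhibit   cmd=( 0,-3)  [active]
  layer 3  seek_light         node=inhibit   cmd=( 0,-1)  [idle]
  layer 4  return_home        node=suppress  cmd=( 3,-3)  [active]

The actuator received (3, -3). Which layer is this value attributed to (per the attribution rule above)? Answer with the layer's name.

return_home

layer 0 (align_heading) active — direct: (3, -3)
layer 1 (back_away) idle — unchanged: (3, -3)
layer 2 (cruise) active — inhibits: none
layer 3 (seek_light) idle — unchanged: none
layer 4 (return_home) active — suppresses: (3, -3)
→ actuator (3, -3)
last writer: layer 4 = return_home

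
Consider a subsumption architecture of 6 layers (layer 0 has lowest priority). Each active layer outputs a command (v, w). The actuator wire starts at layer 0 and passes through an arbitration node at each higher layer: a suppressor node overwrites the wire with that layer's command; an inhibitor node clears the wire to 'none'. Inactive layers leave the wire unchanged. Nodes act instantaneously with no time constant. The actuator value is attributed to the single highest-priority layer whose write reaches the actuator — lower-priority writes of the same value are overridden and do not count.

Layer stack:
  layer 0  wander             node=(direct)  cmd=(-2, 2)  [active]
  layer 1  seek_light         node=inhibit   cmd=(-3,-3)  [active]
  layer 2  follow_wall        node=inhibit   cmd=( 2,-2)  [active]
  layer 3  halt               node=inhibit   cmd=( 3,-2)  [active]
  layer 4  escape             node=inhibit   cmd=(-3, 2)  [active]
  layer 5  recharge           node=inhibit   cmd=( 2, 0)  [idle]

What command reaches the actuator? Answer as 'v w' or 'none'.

none

L0 wander: active, feeds wire = (-2, 2)
L1 seek_light: active, inhibitor → wire = none
L2 follow_wall: active, inhibitor → wire = none
L3 halt: active, inhibitor → wire = none
L4 escape: active, inhibitor → wire = none
L5 recharge: idle → wire stays none
actuator = none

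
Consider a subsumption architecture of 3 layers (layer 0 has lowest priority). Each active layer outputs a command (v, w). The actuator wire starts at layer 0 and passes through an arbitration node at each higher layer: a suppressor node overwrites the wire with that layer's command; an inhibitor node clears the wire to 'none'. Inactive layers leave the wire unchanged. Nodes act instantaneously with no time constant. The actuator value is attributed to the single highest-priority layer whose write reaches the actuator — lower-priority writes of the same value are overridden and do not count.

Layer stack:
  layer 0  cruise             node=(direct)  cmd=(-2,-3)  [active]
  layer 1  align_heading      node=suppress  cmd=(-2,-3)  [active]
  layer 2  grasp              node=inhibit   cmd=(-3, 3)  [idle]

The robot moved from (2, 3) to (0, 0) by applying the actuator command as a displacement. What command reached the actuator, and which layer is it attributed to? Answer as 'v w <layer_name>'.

displacement = (0, 0) − (2, 3) = (-2, -3)
[0] cruise on; wire := (-2, -3)
[1] align_heading on (suppress); wire := (-2, -3)
[2] grasp off; pass (-2, -3)
output (-2, -3) — from layer 1 (align_heading)

-2 -3 align_heading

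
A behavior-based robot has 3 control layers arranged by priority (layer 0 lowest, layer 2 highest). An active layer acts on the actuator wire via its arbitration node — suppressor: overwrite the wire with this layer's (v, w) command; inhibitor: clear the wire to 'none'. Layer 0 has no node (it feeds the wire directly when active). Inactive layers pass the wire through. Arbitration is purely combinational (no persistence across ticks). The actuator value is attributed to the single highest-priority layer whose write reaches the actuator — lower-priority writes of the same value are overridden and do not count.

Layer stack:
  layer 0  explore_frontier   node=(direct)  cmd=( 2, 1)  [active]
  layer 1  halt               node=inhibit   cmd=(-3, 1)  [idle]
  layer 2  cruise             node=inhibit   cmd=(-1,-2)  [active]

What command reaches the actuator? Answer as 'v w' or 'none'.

none

L0 explore_frontier: active, feeds wire = (2, 1)
L1 halt: idle → wire stays (2, 1)
L2 cruise: active, inhibitor → wire = none
actuator = none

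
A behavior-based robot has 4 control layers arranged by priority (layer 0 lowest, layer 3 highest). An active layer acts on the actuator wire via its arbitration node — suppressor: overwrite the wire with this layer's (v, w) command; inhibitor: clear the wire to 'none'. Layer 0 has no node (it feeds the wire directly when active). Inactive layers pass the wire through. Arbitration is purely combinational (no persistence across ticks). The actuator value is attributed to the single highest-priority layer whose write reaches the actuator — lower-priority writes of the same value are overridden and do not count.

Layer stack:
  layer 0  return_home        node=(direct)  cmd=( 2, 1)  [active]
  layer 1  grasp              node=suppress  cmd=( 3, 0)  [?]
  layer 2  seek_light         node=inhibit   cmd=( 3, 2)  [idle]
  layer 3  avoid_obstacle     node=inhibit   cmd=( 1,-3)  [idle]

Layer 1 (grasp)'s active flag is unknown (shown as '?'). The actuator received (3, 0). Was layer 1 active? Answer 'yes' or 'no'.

If layer 1 is active=yes:
  actuator would be (3, 0)
If layer 1 is active=no:
  actuator would be (2, 1)
Observed (3, 0), so layer 1 was active.

yes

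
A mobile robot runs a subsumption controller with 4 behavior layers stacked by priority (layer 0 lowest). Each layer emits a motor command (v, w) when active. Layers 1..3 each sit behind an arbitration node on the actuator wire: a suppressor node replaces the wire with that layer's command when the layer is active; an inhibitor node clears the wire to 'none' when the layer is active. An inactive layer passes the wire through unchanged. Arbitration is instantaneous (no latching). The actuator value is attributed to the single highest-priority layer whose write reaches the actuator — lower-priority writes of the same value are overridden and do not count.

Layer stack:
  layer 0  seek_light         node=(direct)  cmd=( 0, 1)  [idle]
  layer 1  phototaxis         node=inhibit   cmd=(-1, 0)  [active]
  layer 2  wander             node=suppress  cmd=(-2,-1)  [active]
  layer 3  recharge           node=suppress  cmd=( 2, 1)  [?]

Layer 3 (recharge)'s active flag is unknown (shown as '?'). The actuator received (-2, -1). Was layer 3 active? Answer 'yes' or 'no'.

If layer 3 is active=yes:
  actuator would be (2, 1)
If layer 3 is active=no:
  actuator would be (-2, -1)
Observed (-2, -1), so layer 3 was idle.

no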